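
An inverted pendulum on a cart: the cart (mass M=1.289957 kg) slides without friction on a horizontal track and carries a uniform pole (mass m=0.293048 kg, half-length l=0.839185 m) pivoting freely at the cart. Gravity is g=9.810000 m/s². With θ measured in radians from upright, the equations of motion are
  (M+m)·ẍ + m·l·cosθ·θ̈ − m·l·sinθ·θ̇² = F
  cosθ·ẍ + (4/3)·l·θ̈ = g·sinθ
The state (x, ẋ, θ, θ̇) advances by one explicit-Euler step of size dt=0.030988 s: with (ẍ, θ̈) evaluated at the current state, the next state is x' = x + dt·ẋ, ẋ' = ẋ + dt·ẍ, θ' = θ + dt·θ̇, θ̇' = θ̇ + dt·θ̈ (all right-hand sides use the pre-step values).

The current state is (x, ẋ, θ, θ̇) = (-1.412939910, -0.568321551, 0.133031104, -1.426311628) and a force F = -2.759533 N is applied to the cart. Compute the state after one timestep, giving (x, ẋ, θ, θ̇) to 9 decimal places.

sinθ=0.132639070, cosθ=0.991164405
temp = (F + m·l·θ̇²·sinθ)/(M+m) = (-2.759533 + 0.066358535)/1.583005 = -1.701305091
θ̈ = (g·sinθ − cosθ·temp)/(l·(4/3 − m·cos²θ/(M+m))) = 3.091665692
ẍ = temp − m·l·θ̈·cosθ/(M+m) = -2.177354917
Euler: x'=-1.412939910+0.030988·-0.568321551=-1.430551058, ẋ'=-0.568321551+0.030988·-2.177354917=-0.635793425
       θ'=0.133031104+0.030988·-1.426311628=0.088832559, θ̇'=-1.426311628+0.030988·3.091665692=-1.330507092

(-1.430551058, -0.635793425, 0.088832559, -1.330507092)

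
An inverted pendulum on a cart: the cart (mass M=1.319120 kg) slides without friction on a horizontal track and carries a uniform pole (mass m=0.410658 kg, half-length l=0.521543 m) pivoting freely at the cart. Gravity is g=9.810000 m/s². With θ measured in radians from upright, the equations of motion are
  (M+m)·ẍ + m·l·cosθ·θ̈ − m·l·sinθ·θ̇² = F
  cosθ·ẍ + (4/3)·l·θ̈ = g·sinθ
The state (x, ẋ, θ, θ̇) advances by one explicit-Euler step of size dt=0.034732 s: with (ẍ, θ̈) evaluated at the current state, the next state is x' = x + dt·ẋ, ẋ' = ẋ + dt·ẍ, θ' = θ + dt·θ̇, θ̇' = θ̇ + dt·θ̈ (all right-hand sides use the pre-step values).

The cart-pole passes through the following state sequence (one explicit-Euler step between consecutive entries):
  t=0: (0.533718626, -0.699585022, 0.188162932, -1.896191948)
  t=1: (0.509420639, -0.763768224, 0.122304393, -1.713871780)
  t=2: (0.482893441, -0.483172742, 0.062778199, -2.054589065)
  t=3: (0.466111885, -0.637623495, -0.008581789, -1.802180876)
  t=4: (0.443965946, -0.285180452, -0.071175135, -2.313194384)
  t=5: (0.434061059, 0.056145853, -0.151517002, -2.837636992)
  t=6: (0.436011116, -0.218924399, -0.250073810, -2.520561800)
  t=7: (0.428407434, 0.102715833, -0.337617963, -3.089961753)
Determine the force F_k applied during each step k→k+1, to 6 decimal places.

step 0→1:
  ẍ = (ẋ'−ẋ)/dt = (-0.763768224−-0.699585022)/0.034732 = -1.847956
  θ̈ = (θ̇'−θ̇)/dt = (-1.713871780−-1.896191948)/0.034732 = 5.249343
  sinθ=0.187055, cosθ=0.982350
  F = (M+m)·ẍ + m·l·cosθ·θ̈ − m·l·sinθ·θ̇² = -3.196553 + 1.104438 − 0.144047 = -2.236162
step 1→2:
  ẍ = (ẋ'−ẋ)/dt = (-0.483172742−-0.763768224)/0.034732 = 8.078875
  θ̈ = (θ̇'−θ̇)/dt = (-2.054589065−-1.713871780)/0.034732 = -9.809895
  sinθ=0.122000, cosθ=0.992530
  F = (M+m)·ẍ + m·l·cosθ·θ̈ − m·l·sinθ·θ̇² = 13.974660 + -2.085348 − 0.076751 = 11.812561
step 2→3:
  ẍ = (ẋ'−ẋ)/dt = (-0.637623495−-0.483172742)/0.034732 = -4.446929
  θ̈ = (θ̇'−θ̇)/dt = (-1.802180876−-2.054589065)/0.034732 = 7.267309
  sinθ=0.062737, cosθ=0.998030
  F = (M+m)·ẍ + m·l·cosθ·θ̈ − m·l·sinθ·θ̇² = -7.692201 + 1.553416 − 0.056721 = -6.195506
step 3→4:
  ẍ = (ẋ'−ẋ)/dt = (-0.285180452−-0.637623495)/0.034732 = 10.147502
  θ̈ = (θ̇'−θ̇)/dt = (-2.313194384−-1.802180876)/0.034732 = -14.713046
  sinθ=-0.008582, cosθ=0.999963
  F = (M+m)·ẍ + m·l·cosθ·θ̈ − m·l·sinθ·θ̇² = 17.552926 + -3.151062 − -0.005970 = 14.407833
step 4→5:
  ẍ = (ẋ'−ẋ)/dt = (0.056145853−-0.285180452)/0.034732 = 9.827430
  θ̈ = (θ̇'−θ̇)/dt = (-2.837636992−-2.313194384)/0.034732 = -15.099695
  sinθ=-0.071115, cosθ=0.997468
  F = (M+m)·ẍ + m·l·cosθ·θ̈ − m·l·sinθ·θ̇² = 16.999273 + -3.225801 − -0.081500 = 13.854971
step 5→6:
  ẍ = (ẋ'−ẋ)/dt = (-0.218924399−0.056145853)/0.034732 = -7.919793
  θ̈ = (θ̇'−θ̇)/dt = (-2.520561800−-2.837636992)/0.034732 = 9.129195
  sinθ=-0.150938, cosθ=0.988543
  F = (M+m)·ẍ + m·l·cosθ·θ̈ − m·l·sinθ·θ̇² = -13.699484 + 1.932852 − -0.260305 = -11.506327
step 6→7:
  ẍ = (ẋ'−ẋ)/dt = (0.102715833−-0.218924399)/0.034732 = 9.260631
  θ̈ = (θ̇'−θ̇)/dt = (-3.089961753−-2.520561800)/0.034732 = -16.394102
  sinθ=-0.247475, cosθ=0.968894
  F = (M+m)·ẍ + m·l·cosθ·θ̈ − m·l·sinθ·θ̇² = 16.018836 + -3.402001 − -0.336742 = 12.953577

F_0 = -2.236162 N
F_1 = 11.812561 N
F_2 = -6.195506 N
F_3 = 14.407833 N
F_4 = 13.854971 N
F_5 = -11.506327 N
F_6 = 12.953577 N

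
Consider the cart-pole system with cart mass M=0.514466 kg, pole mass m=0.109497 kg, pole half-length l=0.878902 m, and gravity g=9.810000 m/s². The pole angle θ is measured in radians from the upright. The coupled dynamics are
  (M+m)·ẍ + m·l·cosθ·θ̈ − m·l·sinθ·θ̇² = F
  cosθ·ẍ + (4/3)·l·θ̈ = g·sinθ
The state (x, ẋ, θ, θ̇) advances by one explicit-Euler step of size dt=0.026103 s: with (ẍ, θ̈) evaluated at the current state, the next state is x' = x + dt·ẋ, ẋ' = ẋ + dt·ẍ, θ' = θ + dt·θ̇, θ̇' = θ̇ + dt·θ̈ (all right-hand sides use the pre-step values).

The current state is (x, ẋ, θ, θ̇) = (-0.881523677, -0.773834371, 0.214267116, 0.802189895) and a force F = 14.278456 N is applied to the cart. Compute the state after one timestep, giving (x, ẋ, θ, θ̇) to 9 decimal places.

(-0.901723076, -0.098034004, 0.235206679, 0.285154527)

sinθ=0.212631361, cosθ=0.977132491
temp = (F + m·l·θ̇²·sinθ)/(M+m) = (14.278456 + 0.013168138)/0.623963 = 22.904601936
θ̈ = (g·sinθ − cosθ·temp)/(l·(4/3 − m·cos²θ/(M+m))) = -19.807507487
ẍ = temp − m·l·θ̈·cosθ/(M+m) = 25.889758535
Euler: x'=-0.881523677+0.026103·-0.773834371=-0.901723076, ẋ'=-0.773834371+0.026103·25.889758535=-0.098034004
       θ'=0.214267116+0.026103·0.802189895=0.235206679, θ̇'=0.802189895+0.026103·-19.807507487=0.285154527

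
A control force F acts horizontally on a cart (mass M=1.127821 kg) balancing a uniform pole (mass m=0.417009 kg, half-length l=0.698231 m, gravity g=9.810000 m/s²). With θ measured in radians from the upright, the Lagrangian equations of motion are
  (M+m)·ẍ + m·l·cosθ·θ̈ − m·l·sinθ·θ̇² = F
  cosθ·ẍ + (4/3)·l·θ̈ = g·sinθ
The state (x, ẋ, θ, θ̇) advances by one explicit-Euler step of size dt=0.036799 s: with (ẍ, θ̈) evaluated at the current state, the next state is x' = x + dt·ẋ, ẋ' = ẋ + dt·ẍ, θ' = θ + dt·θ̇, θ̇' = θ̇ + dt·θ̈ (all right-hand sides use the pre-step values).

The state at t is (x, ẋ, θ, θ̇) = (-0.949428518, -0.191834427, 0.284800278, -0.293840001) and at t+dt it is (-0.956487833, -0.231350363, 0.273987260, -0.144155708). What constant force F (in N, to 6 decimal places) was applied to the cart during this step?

F = -0.529297 N

ẍ = (ẋ'−ẋ)/dt = (-0.231350363−-0.191834427)/0.036799 = -1.073832
θ̈ = (θ̇'−θ̇)/dt = (-0.144155708−-0.293840001)/0.036799 = 4.067619
sinθ=0.280966, cosθ=0.959718
F = (M+m)·ẍ + m·l·cosθ·θ̈ − m·l·sinθ·θ̇² = -1.658888 + 1.136654 − 0.007063 = -0.529297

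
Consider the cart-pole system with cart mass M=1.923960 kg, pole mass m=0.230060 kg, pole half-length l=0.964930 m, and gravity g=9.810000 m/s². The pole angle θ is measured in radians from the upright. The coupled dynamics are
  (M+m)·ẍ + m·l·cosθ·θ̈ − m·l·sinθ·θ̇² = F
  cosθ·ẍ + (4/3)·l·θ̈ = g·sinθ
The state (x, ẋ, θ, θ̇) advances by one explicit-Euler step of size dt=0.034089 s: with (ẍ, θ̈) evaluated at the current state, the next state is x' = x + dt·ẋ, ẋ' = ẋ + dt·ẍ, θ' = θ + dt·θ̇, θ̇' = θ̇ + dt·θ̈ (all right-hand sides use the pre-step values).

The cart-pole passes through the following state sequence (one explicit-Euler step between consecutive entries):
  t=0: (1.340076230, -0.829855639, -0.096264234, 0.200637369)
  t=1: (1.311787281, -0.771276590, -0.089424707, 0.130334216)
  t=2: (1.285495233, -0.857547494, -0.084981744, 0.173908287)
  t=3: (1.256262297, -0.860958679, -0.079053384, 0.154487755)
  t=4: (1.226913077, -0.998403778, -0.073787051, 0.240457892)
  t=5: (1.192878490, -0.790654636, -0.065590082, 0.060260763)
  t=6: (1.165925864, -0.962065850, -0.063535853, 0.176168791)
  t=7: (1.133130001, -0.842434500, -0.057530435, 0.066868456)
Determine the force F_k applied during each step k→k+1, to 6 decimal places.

step 0→1:
  ẍ = (ẋ'−ẋ)/dt = (-0.771276590−-0.829855639)/0.034089 = 1.718415
  θ̈ = (θ̇'−θ̇)/dt = (0.130334216−0.200637369)/0.034089 = -2.062341
  sinθ=-0.096116, cosθ=0.995370
  F = (M+m)·ẍ + m·l·cosθ·θ̈ − m·l·sinθ·θ̇² = 3.701500 + -0.455703 − -0.000859 = 3.246656
step 1→2:
  ẍ = (ẋ'−ẋ)/dt = (-0.857547494−-0.771276590)/0.034089 = -2.530755
  θ̈ = (θ̇'−θ̇)/dt = (0.173908287−0.130334216)/0.034089 = 1.278244
  sinθ=-0.089306, cosθ=0.996004
  F = (M+m)·ẍ + m·l·cosθ·θ̈ − m·l·sinθ·θ̇² = -5.451297 + 0.282626 − -0.000337 = -5.168334
step 2→3:
  ẍ = (ẋ'−ẋ)/dt = (-0.860958679−-0.857547494)/0.034089 = -0.100067
  θ̈ = (θ̇'−θ̇)/dt = (0.154487755−0.173908287)/0.034089 = -0.569701
  sinθ=-0.084879, cosθ=0.996391
  F = (M+m)·ẍ + m·l·cosθ·θ̈ − m·l·sinθ·θ̇² = -0.215546 + -0.126013 − -0.000570 = -0.340989
step 3→4:
  ẍ = (ẋ'−ẋ)/dt = (-0.998403778−-0.860958679)/0.034089 = -4.031949
  θ̈ = (θ̇'−θ̇)/dt = (0.240457892−0.154487755)/0.034089 = 2.521932
  sinθ=-0.078971, cosθ=0.996877
  F = (M+m)·ẍ + m·l·cosθ·θ̈ − m·l·sinθ·θ̇² = -8.684898 + 0.558100 − -0.000418 = -8.126380
step 4→5:
  ẍ = (ẋ'−ẋ)/dt = (-0.790654636−-0.998403778)/0.034089 = 6.094316
  θ̈ = (θ̇'−θ̇)/dt = (0.060260763−0.240457892)/0.034089 = -5.286078
  sinθ=-0.073720, cosθ=0.997279
  F = (M+m)·ẍ + m·l·cosθ·θ̈ − m·l·sinθ·θ̇² = 13.127279 + -1.170273 − -0.000946 = 11.957952
step 5→6:
  ẍ = (ẋ'−ẋ)/dt = (-0.962065850−-0.790654636)/0.034089 = -5.028344
  θ̈ = (θ̇'−θ̇)/dt = (0.176168791−0.060260763)/0.034089 = 3.400159
  sinθ=-0.065543, cosθ=0.997850
  F = (M+m)·ẍ + m·l·cosθ·θ̈ − m·l·sinθ·θ̇² = -10.831153 + 0.753184 − -0.000053 = -10.077916
step 6→7:
  ẍ = (ẋ'−ẋ)/dt = (-0.842434500−-0.962065850)/0.034089 = 3.509383
  θ̈ = (θ̇'−θ̇)/dt = (0.066868456−0.176168791)/0.034089 = -3.206323
  sinθ=-0.063493, cosθ=0.997982
  F = (M+m)·ẍ + m·l·cosθ·θ̈ − m·l·sinθ·θ̇² = 7.559281 + -0.710341 − -0.000437 = 6.849377

F_0 = 3.246656 N
F_1 = -5.168334 N
F_2 = -0.340989 N
F_3 = -8.126380 N
F_4 = 11.957952 N
F_5 = -10.077916 N
F_6 = 6.849377 N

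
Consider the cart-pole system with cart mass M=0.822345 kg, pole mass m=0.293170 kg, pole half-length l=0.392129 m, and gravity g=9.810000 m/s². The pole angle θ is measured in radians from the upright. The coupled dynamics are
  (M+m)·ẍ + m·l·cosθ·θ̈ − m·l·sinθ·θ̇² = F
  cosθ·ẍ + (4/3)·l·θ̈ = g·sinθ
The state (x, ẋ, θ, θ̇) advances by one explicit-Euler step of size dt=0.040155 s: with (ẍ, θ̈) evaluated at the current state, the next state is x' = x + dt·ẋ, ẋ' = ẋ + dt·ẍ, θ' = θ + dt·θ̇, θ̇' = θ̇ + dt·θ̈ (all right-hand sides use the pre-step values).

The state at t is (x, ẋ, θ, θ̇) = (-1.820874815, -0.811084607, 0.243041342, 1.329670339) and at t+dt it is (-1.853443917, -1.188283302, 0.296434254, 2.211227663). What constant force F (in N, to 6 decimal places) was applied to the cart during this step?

F = -8.077927 N

ẍ = (ẋ'−ẋ)/dt = (-1.188283302−-0.811084607)/0.040155 = -9.393567
θ̈ = (θ̇'−θ̇)/dt = (2.211227663−1.329670339)/0.040155 = 21.953862
sinθ=0.240656, cosθ=0.970611
F = (M+m)·ẍ + m·l·cosθ·θ̈ − m·l·sinθ·θ̇² = -10.478665 + 2.449652 − 0.048914 = -8.077927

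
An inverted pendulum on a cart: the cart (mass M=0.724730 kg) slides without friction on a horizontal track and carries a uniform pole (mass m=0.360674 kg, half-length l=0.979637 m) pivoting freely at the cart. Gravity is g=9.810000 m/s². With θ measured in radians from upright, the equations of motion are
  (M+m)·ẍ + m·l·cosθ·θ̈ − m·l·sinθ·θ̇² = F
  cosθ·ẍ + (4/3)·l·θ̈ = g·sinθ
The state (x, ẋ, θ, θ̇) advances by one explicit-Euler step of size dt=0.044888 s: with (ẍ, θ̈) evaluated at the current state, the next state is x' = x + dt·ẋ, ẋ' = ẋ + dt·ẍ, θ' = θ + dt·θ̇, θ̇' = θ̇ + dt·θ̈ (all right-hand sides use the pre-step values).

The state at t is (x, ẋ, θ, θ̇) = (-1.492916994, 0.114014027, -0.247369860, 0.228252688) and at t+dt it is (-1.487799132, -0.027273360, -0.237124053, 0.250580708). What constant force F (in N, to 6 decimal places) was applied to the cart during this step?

ẍ = (ẋ'−ẋ)/dt = (-0.027273360−0.114014027)/0.044888 = -3.147554
θ̈ = (θ̇'−θ̇)/dt = (0.250580708−0.228252688)/0.044888 = 0.497416
sinθ=-0.244855, cosθ=0.969560
F = (M+m)·ẍ + m·l·cosθ·θ̈ − m·l·sinθ·θ̇² = -3.416367 + 0.170402 − -0.004507 = -3.241458

F = -3.241458 N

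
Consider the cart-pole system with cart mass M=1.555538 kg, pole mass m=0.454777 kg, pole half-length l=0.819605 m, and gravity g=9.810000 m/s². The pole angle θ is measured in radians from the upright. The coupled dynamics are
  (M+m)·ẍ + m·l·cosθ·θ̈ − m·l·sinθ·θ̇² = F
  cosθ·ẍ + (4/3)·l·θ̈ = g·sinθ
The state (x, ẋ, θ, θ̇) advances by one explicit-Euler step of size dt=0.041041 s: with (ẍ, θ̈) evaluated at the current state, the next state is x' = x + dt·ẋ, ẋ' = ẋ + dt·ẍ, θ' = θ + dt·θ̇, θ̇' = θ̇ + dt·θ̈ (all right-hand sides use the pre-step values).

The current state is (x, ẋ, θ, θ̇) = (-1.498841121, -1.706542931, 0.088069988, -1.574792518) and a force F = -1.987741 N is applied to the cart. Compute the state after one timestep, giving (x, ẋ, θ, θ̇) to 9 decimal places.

sinθ=0.087956182, cosθ=0.996124345
temp = (F + m·l·θ̇²·sinθ)/(M+m) = (-1.987741 + 0.081304793)/2.010315 = -0.948327107
θ̈ = (g·sinθ − cosθ·temp)/(l·(4/3 − m·cos²θ/(M+m))) = 1.988825941
ẍ = temp − m·l·θ̈·cosθ/(M+m) = -1.315651110
Euler: x'=-1.498841121+0.041041·-1.706542931=-1.568879349, ẋ'=-1.706542931+0.041041·-1.315651110=-1.760538568
       θ'=0.088069988+0.041041·-1.574792518=0.023438928, θ̇'=-1.574792518+0.041041·1.988825941=-1.493169113

(-1.568879349, -1.760538568, 0.023438928, -1.493169113)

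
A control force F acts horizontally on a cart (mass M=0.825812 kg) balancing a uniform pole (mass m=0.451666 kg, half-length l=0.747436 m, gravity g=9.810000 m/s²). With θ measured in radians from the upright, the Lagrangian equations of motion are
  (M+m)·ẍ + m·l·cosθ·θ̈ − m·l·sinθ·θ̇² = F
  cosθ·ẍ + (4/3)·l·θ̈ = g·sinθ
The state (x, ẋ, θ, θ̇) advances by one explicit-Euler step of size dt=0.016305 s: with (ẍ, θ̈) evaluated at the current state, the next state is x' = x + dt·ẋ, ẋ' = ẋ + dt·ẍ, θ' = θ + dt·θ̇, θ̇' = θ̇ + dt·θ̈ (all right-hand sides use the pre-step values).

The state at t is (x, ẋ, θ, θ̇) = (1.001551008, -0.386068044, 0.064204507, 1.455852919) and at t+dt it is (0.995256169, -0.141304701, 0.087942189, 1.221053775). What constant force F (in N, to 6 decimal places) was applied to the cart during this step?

F = 14.279570 N

ẍ = (ẋ'−ẋ)/dt = (-0.141304701−-0.386068044)/0.016305 = 15.011551
θ̈ = (θ̇'−θ̇)/dt = (1.221053775−1.455852919)/0.016305 = -14.400438
sinθ=0.064160, cosθ=0.997940
F = (M+m)·ẍ + m·l·cosθ·θ̈ − m·l·sinθ·θ̇² = 19.176926 + -4.851448 − 0.045909 = 14.279570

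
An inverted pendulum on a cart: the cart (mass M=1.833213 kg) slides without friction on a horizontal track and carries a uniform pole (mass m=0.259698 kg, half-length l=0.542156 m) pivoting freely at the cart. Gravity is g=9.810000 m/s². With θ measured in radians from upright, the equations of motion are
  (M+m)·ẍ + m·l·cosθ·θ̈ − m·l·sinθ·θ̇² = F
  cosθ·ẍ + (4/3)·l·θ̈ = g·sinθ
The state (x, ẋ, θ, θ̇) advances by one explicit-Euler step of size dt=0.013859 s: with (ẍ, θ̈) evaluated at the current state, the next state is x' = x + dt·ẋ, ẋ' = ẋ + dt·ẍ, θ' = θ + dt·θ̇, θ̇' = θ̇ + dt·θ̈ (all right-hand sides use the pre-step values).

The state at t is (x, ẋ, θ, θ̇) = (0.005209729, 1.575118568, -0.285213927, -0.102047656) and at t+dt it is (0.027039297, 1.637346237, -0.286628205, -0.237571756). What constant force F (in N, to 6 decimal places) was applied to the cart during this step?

F = 8.076498 N

ẍ = (ẋ'−ẋ)/dt = (1.637346237−1.575118568)/0.013859 = 4.490055
θ̈ = (θ̇'−θ̇)/dt = (-0.237571756−-0.102047656)/0.013859 = -9.778779
sinθ=-0.281363, cosθ=0.959601
F = (M+m)·ẍ + m·l·cosθ·θ̈ − m·l·sinθ·θ̇² = 9.397285 + -1.321200 − -0.000413 = 8.076498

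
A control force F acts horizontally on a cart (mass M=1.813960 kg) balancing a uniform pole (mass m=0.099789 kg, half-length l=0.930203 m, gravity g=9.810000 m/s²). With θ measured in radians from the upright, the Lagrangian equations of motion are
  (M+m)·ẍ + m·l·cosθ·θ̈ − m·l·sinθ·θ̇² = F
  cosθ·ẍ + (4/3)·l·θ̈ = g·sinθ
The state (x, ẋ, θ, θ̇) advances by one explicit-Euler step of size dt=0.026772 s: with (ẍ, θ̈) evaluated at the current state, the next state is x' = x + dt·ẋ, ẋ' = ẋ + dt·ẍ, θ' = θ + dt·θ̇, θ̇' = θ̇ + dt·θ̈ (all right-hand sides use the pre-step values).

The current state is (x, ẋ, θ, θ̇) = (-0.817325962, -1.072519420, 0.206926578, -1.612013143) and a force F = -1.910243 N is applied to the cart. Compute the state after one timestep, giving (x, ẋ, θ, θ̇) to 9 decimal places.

sinθ=0.205453018, cosθ=0.978666980
temp = (F + m·l·θ̇²·sinθ)/(M+m) = (-1.910243 + 0.049557580)/1.913749 = -0.972272445
θ̈ = (g·sinθ − cosθ·temp)/(l·(4/3 − m·cos²θ/(M+m))) = 2.485332152
ẍ = temp − m·l·θ̈·cosθ/(M+m) = -1.090248754
Euler: x'=-0.817325962+0.026772·-1.072519420=-0.846039452, ẋ'=-1.072519420+0.026772·-1.090248754=-1.101707560
       θ'=0.206926578+0.026772·-1.612013143=0.163769762, θ̇'=-1.612013143+0.026772·2.485332152=-1.545475831

(-0.846039452, -1.101707560, 0.163769762, -1.545475831)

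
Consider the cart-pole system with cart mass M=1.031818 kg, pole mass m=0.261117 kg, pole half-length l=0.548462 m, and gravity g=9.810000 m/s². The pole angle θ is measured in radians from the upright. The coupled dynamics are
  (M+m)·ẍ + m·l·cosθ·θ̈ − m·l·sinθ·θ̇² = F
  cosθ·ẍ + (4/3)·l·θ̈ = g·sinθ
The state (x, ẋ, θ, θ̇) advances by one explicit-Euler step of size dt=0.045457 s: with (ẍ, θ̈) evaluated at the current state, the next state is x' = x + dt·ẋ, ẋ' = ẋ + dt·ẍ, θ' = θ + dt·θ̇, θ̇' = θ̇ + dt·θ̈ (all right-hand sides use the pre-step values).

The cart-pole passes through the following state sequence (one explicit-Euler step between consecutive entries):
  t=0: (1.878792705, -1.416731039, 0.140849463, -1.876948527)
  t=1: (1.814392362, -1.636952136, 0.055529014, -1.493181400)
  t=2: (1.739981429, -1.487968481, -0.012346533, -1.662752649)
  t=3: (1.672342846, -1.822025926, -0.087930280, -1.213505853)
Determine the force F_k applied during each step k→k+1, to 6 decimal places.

step 0→1:
  ẍ = (ẋ'−ẋ)/dt = (-1.636952136−-1.416731039)/0.045457 = -4.844603
  θ̈ = (θ̇'−θ̇)/dt = (-1.493181400−-1.876948527)/0.045457 = 8.442421
  sinθ=0.140384, cosθ=0.990097
  F = (M+m)·ẍ + m·l·cosθ·θ̈ − m·l·sinθ·θ̇² = -6.263756 + 1.197089 − 0.070828 = -5.137495
step 1→2:
  ẍ = (ẋ'−ẋ)/dt = (-1.487968481−-1.636952136)/0.045457 = 3.277463
  θ̈ = (θ̇'−θ̇)/dt = (-1.662752649−-1.493181400)/0.045457 = -3.730366
  sinθ=0.055500, cosθ=0.998459
  F = (M+m)·ẍ + m·l·cosθ·θ̈ − m·l·sinθ·θ̇² = 4.237547 + -0.533413 − 0.017722 = 3.686413
step 2→3:
  ẍ = (ẋ'−ẋ)/dt = (-1.822025926−-1.487968481)/0.045457 = -7.348867
  θ̈ = (θ̇'−θ̇)/dt = (-1.213505853−-1.662752649)/0.045457 = 9.882896
  sinθ=-0.012346, cosθ=0.999924
  F = (M+m)·ẍ + m·l·cosθ·θ̈ − m·l·sinθ·θ̇² = -9.501607 + 1.415249 − -0.004888 = -8.081470

F_0 = -5.137495 N
F_1 = 3.686413 N
F_2 = -8.081470 N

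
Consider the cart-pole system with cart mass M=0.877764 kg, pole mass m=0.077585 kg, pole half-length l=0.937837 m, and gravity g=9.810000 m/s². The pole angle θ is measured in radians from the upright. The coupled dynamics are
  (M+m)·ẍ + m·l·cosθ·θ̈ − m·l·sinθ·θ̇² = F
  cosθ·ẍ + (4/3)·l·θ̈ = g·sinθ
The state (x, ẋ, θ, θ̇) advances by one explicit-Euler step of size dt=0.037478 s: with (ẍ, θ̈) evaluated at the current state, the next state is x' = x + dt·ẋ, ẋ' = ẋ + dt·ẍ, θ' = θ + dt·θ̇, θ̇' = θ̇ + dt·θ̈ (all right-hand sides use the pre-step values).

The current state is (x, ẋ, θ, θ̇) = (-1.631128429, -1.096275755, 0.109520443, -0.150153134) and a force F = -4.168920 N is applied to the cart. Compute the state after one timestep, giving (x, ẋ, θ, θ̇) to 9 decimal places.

(-1.672214652, -1.272874802, 0.103893004, 0.022366230)

sinθ=0.109301630, cosθ=0.994008629
temp = (F + m·l·θ̇²·sinθ)/(M+m) = (-4.168920 + 0.000179308)/0.955349 = -4.363578851
θ̈ = (g·sinθ − cosθ·temp)/(l·(4/3 − m·cos²θ/(M+m))) = 4.603216939
ẍ = temp − m·l·θ̈·cosθ/(M+m) = -4.712072342
Euler: x'=-1.631128429+0.037478·-1.096275755=-1.672214652, ẋ'=-1.096275755+0.037478·-4.712072342=-1.272874802
       θ'=0.109520443+0.037478·-0.150153134=0.103893004, θ̇'=-0.150153134+0.037478·4.603216939=0.022366230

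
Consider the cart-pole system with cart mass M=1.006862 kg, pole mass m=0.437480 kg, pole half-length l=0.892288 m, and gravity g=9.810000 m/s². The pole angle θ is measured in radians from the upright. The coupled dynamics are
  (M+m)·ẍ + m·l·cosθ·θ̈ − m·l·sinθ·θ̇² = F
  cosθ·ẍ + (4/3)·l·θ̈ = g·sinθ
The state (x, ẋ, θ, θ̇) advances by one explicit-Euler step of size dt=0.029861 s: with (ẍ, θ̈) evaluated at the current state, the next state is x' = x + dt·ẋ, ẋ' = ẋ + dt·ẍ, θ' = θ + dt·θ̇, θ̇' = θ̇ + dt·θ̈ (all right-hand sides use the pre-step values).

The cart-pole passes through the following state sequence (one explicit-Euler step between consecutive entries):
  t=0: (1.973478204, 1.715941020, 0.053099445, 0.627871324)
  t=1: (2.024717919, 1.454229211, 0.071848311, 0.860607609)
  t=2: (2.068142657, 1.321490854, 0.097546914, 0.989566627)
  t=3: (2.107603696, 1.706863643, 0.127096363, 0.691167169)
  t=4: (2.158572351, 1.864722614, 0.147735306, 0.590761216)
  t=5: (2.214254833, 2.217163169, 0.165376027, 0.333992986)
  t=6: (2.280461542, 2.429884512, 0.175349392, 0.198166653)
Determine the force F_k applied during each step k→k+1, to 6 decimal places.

step 0→1:
  ẍ = (ẋ'−ẋ)/dt = (1.454229211−1.715941020)/0.029861 = -8.764335
  θ̈ = (θ̇'−θ̇)/dt = (0.860607609−0.627871324)/0.029861 = 7.793988
  sinθ=0.053074, cosθ=0.998591
  F = (M+m)·ẍ + m·l·cosθ·θ̈ − m·l·sinθ·θ̇² = -12.658697 + 3.038159 − 0.008168 = -9.628706
step 1→2:
  ẍ = (ẋ'−ẋ)/dt = (1.321490854−1.454229211)/0.029861 = -4.445208
  θ̈ = (θ̇'−θ̇)/dt = (0.989566627−0.860607609)/0.029861 = 4.318644
  sinθ=0.071787, cosθ=0.997420
  F = (M+m)·ẍ + m·l·cosθ·θ̈ − m·l·sinθ·θ̇² = -6.420401 + 1.681468 − 0.020755 = -4.759687
step 2→3:
  ẍ = (ẋ'−ẋ)/dt = (1.706863643−1.321490854)/0.029861 = 12.905555
  θ̈ = (θ̇'−θ̇)/dt = (0.691167169−0.989566627)/0.029861 = -9.992949
  sinθ=0.097392, cosθ=0.995246
  F = (M+m)·ẍ + m·l·cosθ·θ̈ − m·l·sinθ·θ̇² = 18.640036 + -3.882285 − 0.037229 = 14.720522
step 3→4:
  ẍ = (ẋ'−ẋ)/dt = (1.864722614−1.706863643)/0.029861 = 5.286460
  θ̈ = (θ̇'−θ̇)/dt = (0.590761216−0.691167169)/0.029861 = -3.362444
  sinθ=0.126754, cosθ=0.991934
  F = (M+m)·ẍ + m·l·cosθ·θ̈ − m·l·sinθ·θ̇² = 7.635456 + -1.301971 − 0.023637 = 6.309848
step 4→5:
  ẍ = (ẋ'−ẋ)/dt = (2.217163169−1.864722614)/0.029861 = 11.802704
  θ̈ = (θ̇'−θ̇)/dt = (0.333992986−0.590761216)/0.029861 = -8.598782
  sinθ=0.147198, cosθ=0.989107
  F = (M+m)·ẍ + m·l·cosθ·θ̈ − m·l·sinθ·θ̇² = 17.047142 + -3.320041 − 0.020054 = 13.707047
step 5→6:
  ẍ = (ẋ'−ẋ)/dt = (2.429884512−2.217163169)/0.029861 = 7.123718
  θ̈ = (θ̇'−θ̇)/dt = (0.198166653−0.333992986)/0.029861 = -4.548620
  sinθ=0.164623, cosθ=0.986357
  F = (M+m)·ẍ + m·l·cosθ·θ̈ − m·l·sinθ·θ̇² = 10.289085 + -1.751366 − 0.007169 = 8.530551

F_0 = -9.628706 N
F_1 = -4.759687 N
F_2 = 14.720522 N
F_3 = 6.309848 N
F_4 = 13.707047 N
F_5 = 8.530551 N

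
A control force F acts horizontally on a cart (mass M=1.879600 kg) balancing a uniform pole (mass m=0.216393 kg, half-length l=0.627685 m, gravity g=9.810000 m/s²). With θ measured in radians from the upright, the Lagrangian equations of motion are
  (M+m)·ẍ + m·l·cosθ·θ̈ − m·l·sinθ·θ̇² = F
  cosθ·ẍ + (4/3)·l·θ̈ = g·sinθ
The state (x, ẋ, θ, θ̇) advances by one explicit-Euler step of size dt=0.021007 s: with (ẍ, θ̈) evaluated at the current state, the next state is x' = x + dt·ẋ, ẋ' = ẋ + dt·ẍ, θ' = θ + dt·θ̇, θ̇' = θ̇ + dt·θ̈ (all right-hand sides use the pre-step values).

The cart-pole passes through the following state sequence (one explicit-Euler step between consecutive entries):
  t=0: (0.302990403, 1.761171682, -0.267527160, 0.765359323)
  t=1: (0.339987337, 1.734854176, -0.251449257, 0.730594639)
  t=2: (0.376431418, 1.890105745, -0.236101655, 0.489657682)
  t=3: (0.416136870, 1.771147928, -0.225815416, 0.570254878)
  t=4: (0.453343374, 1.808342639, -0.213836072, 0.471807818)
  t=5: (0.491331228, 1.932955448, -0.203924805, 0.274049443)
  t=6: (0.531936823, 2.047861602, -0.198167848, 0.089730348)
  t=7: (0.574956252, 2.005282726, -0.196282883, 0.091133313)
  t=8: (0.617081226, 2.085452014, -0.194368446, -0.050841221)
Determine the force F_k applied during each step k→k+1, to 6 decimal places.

step 0→1:
  ẍ = (ẋ'−ẋ)/dt = (1.734854176−1.761171682)/0.021007 = -1.252797
  θ̈ = (θ̇'−θ̇)/dt = (0.730594639−0.765359323)/0.021007 = -1.654909
  sinθ=-0.264347, cosθ=0.964428
  F = (M+m)·ẍ + m·l·cosθ·θ̈ − m·l·sinθ·θ̇² = -2.625854 + -0.216785 − -0.021032 = -2.821606
step 1→2:
  ẍ = (ẋ'−ẋ)/dt = (1.890105745−1.734854176)/0.021007 = 7.390468
  θ̈ = (θ̇'−θ̇)/dt = (0.489657682−0.730594639)/0.021007 = -11.469365
  sinθ=-0.248808, cosθ=0.968553
  F = (M+m)·ẍ + m·l·cosθ·θ̈ − m·l·sinθ·θ̇² = 15.490370 + -1.508856 − -0.018039 = 13.999553
step 2→3:
  ẍ = (ẋ'−ẋ)/dt = (1.771147928−1.890105745)/0.021007 = -5.662770
  θ̈ = (θ̇'−θ̇)/dt = (0.570254878−0.489657682)/0.021007 = 3.836683
  sinθ=-0.233914, cosθ=0.972257
  F = (M+m)·ẍ + m·l·cosθ·θ̈ − m·l·sinθ·θ̇² = -11.869127 + 0.506666 − -0.007618 = -11.354843
step 3→4:
  ẍ = (ẋ'−ẋ)/dt = (1.808342639−1.771147928)/0.021007 = 1.770587
  θ̈ = (θ̇'−θ̇)/dt = (0.471807818−0.570254878)/0.021007 = -4.686393
  sinθ=-0.223901, cosθ=0.974612
  F = (M+m)·ẍ + m·l·cosθ·θ̈ − m·l·sinθ·θ̇² = 3.711137 + -0.620377 − -0.009890 = 3.100650
step 4→5:
  ẍ = (ẋ'−ẋ)/dt = (1.932955448−1.808342639)/0.021007 = 5.931966
  θ̈ = (θ̇'−θ̇)/dt = (0.274049443−0.471807818)/0.021007 = -9.413927
  sinθ=-0.212210, cosθ=0.977224
  F = (M+m)·ẍ + m·l·cosθ·θ̈ − m·l·sinθ·θ̇² = 12.433359 + -1.249539 − -0.006416 = 11.190236
step 5→6:
  ẍ = (ẋ'−ẋ)/dt = (2.047861602−1.932955448)/0.021007 = 5.469898
  θ̈ = (θ̇'−θ̇)/dt = (0.089730348−0.274049443)/0.021007 = -8.774175
  sinθ=-0.202514, cosθ=0.979279
  F = (M+m)·ẍ + m·l·cosθ·θ̈ − m·l·sinθ·θ̇² = 11.464869 + -1.167072 − -0.002066 = 10.299862
step 6→7:
  ẍ = (ẋ'−ẋ)/dt = (2.005282726−2.047861602)/0.021007 = -2.026890
  θ̈ = (θ̇'−θ̇)/dt = (0.091133313−0.089730348)/0.021007 = 0.066786
  sinθ=-0.196873, cosθ=0.980429
  F = (M+m)·ẍ + m·l·cosθ·θ̈ − m·l·sinθ·θ̇² = -4.248347 + 0.008894 − -0.000215 = -4.239238
step 7→8:
  ẍ = (ẋ'−ẋ)/dt = (2.085452014−2.005282726)/0.021007 = 3.816313
  θ̈ = (θ̇'−θ̇)/dt = (-0.050841221−0.091133313)/0.021007 = -6.758439
  sinθ=-0.195025, cosθ=0.980798
  F = (M+m)·ẍ + m·l·cosθ·θ̈ − m·l·sinθ·θ̇² = 7.998965 + -0.900349 − -0.000220 = 7.098836

F_0 = -2.821606 N
F_1 = 13.999553 N
F_2 = -11.354843 N
F_3 = 3.100650 N
F_4 = 11.190236 N
F_5 = 10.299862 N
F_6 = -4.239238 N
F_7 = 7.098836 N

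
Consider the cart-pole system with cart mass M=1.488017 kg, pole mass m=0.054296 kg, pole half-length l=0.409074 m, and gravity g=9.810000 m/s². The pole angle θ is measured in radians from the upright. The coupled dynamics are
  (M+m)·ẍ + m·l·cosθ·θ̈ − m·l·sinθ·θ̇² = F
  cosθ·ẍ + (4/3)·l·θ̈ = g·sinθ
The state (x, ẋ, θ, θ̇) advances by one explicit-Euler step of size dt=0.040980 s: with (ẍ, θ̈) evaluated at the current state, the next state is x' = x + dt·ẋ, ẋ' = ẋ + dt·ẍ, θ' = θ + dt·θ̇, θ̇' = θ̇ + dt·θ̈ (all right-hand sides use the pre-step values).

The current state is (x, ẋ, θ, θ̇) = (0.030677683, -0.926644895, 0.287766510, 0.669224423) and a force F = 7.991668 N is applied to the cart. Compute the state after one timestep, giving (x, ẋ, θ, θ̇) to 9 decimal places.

(-0.007296225, -0.711902862, 0.315191327, 0.500888460)

sinθ=0.283811286, cosθ=0.958880156
temp = (F + m·l·θ̇²·sinθ)/(M+m) = (7.991668 + 0.002823208)/1.542313 = 5.183442796
θ̈ = (g·sinθ − cosθ·temp)/(l·(4/3 − m·cos²θ/(M+m))) = -4.107758985
ẍ = temp − m·l·θ̈·cosθ/(M+m) = 5.240166747
Euler: x'=0.030677683+0.040980·-0.926644895=-0.007296225, ẋ'=-0.926644895+0.040980·5.240166747=-0.711902862
       θ'=0.287766510+0.040980·0.669224423=0.315191327, θ̇'=0.669224423+0.040980·-4.107758985=0.500888460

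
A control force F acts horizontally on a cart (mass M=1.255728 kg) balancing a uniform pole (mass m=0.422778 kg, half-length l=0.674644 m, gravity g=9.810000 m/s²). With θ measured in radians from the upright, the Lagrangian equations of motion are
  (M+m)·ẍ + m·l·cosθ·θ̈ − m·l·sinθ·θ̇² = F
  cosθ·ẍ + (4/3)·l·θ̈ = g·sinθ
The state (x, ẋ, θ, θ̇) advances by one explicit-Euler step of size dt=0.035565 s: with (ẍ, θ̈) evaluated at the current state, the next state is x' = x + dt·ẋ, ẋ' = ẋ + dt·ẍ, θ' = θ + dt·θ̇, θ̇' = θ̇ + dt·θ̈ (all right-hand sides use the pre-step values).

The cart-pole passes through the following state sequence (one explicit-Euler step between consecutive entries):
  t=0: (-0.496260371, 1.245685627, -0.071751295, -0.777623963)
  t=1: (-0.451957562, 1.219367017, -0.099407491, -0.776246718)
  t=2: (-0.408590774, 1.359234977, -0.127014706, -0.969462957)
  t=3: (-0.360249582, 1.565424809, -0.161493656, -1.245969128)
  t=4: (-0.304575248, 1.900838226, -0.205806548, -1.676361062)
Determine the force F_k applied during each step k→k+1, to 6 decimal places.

F_0 = -1.218737 N
F_1 = 5.076279 N
F_2 = 7.565514 N
F_3 = 12.494433 N

step 0→1:
  ẍ = (ẋ'−ẋ)/dt = (1.219367017−1.245685627)/0.035565 = -0.740014
  θ̈ = (θ̇'−θ̇)/dt = (-0.776246718−-0.777623963)/0.035565 = 0.038725
  sinθ=-0.071690, cosθ=0.997427
  F = (M+m)·ẍ + m·l·cosθ·θ̈ − m·l·sinθ·θ̇² = -1.242119 + 0.011017 − -0.012365 = -1.218737
step 1→2:
  ẍ = (ẋ'−ẋ)/dt = (1.359234977−1.219367017)/0.035565 = 3.932742
  θ̈ = (θ̇'−θ̇)/dt = (-0.969462957−-0.776246718)/0.035565 = -5.432764
  sinθ=-0.099244, cosθ=0.995063
  F = (M+m)·ẍ + m·l·cosθ·θ̈ − m·l·sinθ·θ̇² = 6.601131 + -1.541908 − -0.017057 = 5.076279
step 2→3:
  ẍ = (ẋ'−ẋ)/dt = (1.565424809−1.359234977)/0.035565 = 5.797549
  θ̈ = (θ̇'−θ̇)/dt = (-1.245969128−-0.969462957)/0.035565 = -7.774671
  sinθ=-0.126673, cosθ=0.991944
  F = (M+m)·ẍ + m·l·cosθ·θ̈ − m·l·sinθ·θ̇² = 9.731221 + -2.199664 − -0.033957 = 7.565514
step 3→4:
  ẍ = (ẋ'−ẋ)/dt = (1.900838226−1.565424809)/0.035565 = 9.430997
  θ̈ = (θ̇'−θ̇)/dt = (-1.676361062−-1.245969128)/0.035565 = -12.101559
  sinθ=-0.160793, cosθ=0.986988
  F = (M+m)·ẍ + m·l·cosθ·θ̈ − m·l·sinθ·θ̇² = 15.829985 + -3.406750 − -0.071198 = 12.494433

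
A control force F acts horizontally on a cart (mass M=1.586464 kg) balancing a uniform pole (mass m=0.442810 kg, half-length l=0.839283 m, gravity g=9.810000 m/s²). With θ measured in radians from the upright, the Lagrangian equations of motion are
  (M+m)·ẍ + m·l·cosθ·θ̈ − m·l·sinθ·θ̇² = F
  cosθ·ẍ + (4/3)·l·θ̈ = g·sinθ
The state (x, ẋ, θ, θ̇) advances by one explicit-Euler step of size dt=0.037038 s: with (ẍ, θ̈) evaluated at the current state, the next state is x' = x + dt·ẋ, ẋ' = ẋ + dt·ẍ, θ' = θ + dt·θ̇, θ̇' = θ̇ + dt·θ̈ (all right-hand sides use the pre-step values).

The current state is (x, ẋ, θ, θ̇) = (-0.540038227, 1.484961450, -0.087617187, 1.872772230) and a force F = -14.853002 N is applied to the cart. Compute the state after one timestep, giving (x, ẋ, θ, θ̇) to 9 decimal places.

sinθ=-0.087505127, cosθ=0.996164069
temp = (F + m·l·θ̇²·sinθ)/(M+m) = (-14.853002 + -0.114058924)/2.029274 = -7.375574182
θ̈ = (g·sinθ − cosθ·temp)/(l·(4/3 − m·cos²θ/(M+m))) = 6.922883290
ẍ = temp − m·l·θ̈·cosθ/(M+m) = -8.638573275
Euler: x'=-0.540038227+0.037038·1.484961450=-0.485038225, ẋ'=1.484961450+0.037038·-8.638573275=1.165005973
       θ'=-0.087617187+0.037038·1.872772230=-0.018253449, θ̇'=1.872772230+0.037038·6.922883290=2.129181981

(-0.485038225, 1.165005973, -0.018253449, 2.129181981)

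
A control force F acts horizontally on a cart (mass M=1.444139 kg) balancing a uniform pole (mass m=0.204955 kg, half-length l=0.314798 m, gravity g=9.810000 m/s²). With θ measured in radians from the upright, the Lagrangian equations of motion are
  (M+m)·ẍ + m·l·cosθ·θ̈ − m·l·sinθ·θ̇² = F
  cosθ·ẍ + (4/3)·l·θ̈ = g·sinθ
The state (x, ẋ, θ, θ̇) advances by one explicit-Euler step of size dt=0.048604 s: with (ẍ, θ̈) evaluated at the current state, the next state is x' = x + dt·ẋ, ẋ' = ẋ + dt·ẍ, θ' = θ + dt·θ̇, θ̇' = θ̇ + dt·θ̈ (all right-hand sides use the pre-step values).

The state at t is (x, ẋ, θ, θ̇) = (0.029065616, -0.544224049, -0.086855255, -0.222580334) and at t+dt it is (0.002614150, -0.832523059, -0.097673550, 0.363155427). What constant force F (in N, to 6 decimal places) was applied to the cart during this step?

F = -9.006868 N

ẍ = (ẋ'−ẋ)/dt = (-0.832523059−-0.544224049)/0.048604 = -5.931590
θ̈ = (θ̇'−θ̇)/dt = (0.363155427−-0.222580334)/0.048604 = 12.051184
sinθ=-0.086746, cosθ=0.996230
F = (M+m)·ẍ + m·l·cosθ·θ̈ − m·l·sinθ·θ̇² = -9.781750 + 0.774605 − -0.000277 = -9.006868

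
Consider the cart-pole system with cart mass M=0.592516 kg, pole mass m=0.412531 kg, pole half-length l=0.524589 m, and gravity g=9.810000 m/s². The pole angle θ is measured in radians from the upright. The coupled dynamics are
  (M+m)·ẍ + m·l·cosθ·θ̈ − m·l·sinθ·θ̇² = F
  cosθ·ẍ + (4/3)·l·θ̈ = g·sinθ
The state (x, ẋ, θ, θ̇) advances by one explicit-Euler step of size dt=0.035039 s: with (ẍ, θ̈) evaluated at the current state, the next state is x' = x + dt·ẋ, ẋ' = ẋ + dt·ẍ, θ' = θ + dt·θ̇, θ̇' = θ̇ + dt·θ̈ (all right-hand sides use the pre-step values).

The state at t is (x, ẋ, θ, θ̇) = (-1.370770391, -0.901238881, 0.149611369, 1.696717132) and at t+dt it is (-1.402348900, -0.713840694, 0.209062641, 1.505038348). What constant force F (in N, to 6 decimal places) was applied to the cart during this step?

ẍ = (ẋ'−ẋ)/dt = (-0.713840694−-0.901238881)/0.035039 = 5.348274
θ̈ = (θ̇'−θ̇)/dt = (1.505038348−1.696717132)/0.035039 = -5.470441
sinθ=0.149054, cosθ=0.988829
F = (M+m)·ẍ + m·l·cosθ·θ̈ − m·l·sinθ·θ̇² = 5.375267 + -1.170629 − 0.092862 = 4.111776

F = 4.111776 N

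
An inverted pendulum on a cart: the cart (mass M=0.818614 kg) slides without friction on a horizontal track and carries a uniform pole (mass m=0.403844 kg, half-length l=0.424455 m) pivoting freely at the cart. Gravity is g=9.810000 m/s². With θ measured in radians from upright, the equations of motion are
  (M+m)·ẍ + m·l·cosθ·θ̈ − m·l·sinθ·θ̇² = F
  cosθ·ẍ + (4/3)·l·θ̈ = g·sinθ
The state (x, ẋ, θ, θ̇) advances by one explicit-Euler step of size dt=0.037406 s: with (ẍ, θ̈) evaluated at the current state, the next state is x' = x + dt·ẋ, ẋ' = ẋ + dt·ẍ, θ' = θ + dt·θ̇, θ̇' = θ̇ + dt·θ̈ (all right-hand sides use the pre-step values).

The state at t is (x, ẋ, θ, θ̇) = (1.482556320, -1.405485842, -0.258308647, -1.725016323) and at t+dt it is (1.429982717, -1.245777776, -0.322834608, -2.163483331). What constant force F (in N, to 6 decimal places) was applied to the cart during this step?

F = 3.407062 N

ẍ = (ẋ'−ẋ)/dt = (-1.245777776−-1.405485842)/0.037406 = 4.269584
θ̈ = (θ̇'−θ̇)/dt = (-2.163483331−-1.725016323)/0.037406 = -11.721836
sinθ=-0.255446, cosθ=0.966823
F = (M+m)·ẍ + m·l·cosθ·θ̈ − m·l·sinθ·θ̇² = 5.219387 + -1.942621 − -0.130296 = 3.407062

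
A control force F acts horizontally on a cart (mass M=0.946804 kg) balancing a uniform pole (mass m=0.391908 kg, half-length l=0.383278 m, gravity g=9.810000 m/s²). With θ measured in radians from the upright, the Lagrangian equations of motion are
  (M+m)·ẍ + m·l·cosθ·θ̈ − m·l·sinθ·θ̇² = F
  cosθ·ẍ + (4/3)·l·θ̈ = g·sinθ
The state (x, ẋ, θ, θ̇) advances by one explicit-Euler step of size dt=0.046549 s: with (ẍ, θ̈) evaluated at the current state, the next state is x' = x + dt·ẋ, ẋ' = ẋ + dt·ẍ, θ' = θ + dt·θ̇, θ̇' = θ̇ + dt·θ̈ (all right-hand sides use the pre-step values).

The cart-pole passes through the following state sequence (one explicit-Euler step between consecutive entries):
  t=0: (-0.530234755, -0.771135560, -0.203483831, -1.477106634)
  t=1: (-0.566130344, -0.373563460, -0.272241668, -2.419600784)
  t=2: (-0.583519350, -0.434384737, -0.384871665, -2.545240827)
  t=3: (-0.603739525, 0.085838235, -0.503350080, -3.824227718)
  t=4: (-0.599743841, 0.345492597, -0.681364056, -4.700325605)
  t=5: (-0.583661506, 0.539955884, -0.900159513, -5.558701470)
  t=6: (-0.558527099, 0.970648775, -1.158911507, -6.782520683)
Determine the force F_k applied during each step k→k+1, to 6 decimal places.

step 0→1:
  ẍ = (ẋ'−ẋ)/dt = (-0.373563460−-0.771135560)/0.046549 = 8.540938
  θ̈ = (θ̇'−θ̇)/dt = (-2.419600784−-1.477106634)/0.046549 = -20.247355
  sinθ=-0.202083, cosθ=0.979369
  F = (M+m)·ẍ + m·l·cosθ·θ̈ − m·l·sinθ·θ̇² = 11.433856 + -2.978602 − -0.066229 = 8.521483
step 1→2:
  ẍ = (ẋ'−ẋ)/dt = (-0.434384737−-0.373563460)/0.046549 = -1.306608
  θ̈ = (θ̇'−θ̇)/dt = (-2.545240827−-2.419600784)/0.046549 = -2.699092
  sinθ=-0.268891, cosθ=0.963171
  F = (M+m)·ẍ + m·l·cosθ·θ̈ − m·l·sinθ·θ̇² = -1.749171 + -0.390498 − -0.236462 = -1.903207
step 2→3:
  ẍ = (ẋ'−ẋ)/dt = (0.085838235−-0.434384737)/0.046549 = 11.175814
  θ̈ = (θ̇'−θ̇)/dt = (-3.824227718−-2.545240827)/0.046549 = -27.476141
  sinθ=-0.375440, cosθ=0.926847
  F = (M+m)·ẍ + m·l·cosθ·θ̈ − m·l·sinθ·θ̇² = 14.961196 + -3.825266 − -0.365339 = 11.501270
step 3→4:
  ẍ = (ẋ'−ẋ)/dt = (0.345492597−0.085838235)/0.046549 = 5.578087
  θ̈ = (θ̇'−θ̇)/dt = (-4.700325605−-3.824227718)/0.046549 = -18.820982
  sinθ=-0.482363, cosθ=0.875972
  F = (M+m)·ẍ + m·l·cosθ·θ̈ − m·l·sinθ·θ̇² = 7.467452 + -2.476454 − -1.059642 = 6.050640
step 4→5:
  ẍ = (ẋ'−ẋ)/dt = (0.539955884−0.345492597)/0.046549 = 4.177604
  θ̈ = (θ̇'−θ̇)/dt = (-5.558701470−-4.700325605)/0.046549 = -18.440264
  sinθ=-0.629853, cosθ=0.776714
  F = (M+m)·ẍ + m·l·cosθ·θ̈ − m·l·sinθ·θ̇² = 5.592609 + -2.151426 − -2.090226 = 5.531408
step 5→6:
  ẍ = (ẋ'−ẋ)/dt = (0.970648775−0.539955884)/0.046549 = 9.252463
  θ̈ = (θ̇'−θ̇)/dt = (-6.782520683−-5.558701470)/0.046549 = -26.290988
  sinθ=-0.783426, cosθ=0.621485
  F = (M+m)·ẍ + m·l·cosθ·θ̈ − m·l·sinθ·θ̇² = 12.386383 + -2.454345 − -3.636158 = 13.568196

F_0 = 8.521483 N
F_1 = -1.903207 N
F_2 = 11.501270 N
F_3 = 6.050640 N
F_4 = 5.531408 N
F_5 = 13.568196 N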